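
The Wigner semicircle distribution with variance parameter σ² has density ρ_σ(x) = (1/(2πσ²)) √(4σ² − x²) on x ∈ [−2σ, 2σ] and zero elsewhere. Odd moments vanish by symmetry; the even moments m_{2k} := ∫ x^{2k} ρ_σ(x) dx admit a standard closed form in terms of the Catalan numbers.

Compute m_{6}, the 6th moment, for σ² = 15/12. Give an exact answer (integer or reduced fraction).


By the scaled semicircle moment identity, m_{2k} = σ^{2k} · C_k with k = 3.
C_3 = (1/(k+1)) · C(2k, k) = (1/4) · C(6, 3) = (1/4) · 20 = 5.
σ^{2k} = (σ²)^k = (15/12)^3 = 125/64.

Therefore m_{6} = σ^{6} · C_3 = (125/64) · 5 = 625/64.


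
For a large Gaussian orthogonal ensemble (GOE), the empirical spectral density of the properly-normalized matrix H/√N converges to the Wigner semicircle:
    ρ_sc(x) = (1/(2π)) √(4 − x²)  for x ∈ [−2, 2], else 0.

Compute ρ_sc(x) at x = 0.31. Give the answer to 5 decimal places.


ρ_sc(x) = (1/(2π)) √(4 − x²). With x = 0.31:
  4 − x² = 4 − (0.31)² = 4 − 0.096100 = 3.903900.
  √(4 − x²) = 1.975829.
  1/(2π) = 0.159155.
  ρ_sc(0.31) = 0.159155 · 1.975829 = 0.314463.

Rounded to 5 decimal places: ρ_sc(0.31) ≈ 0.31446.


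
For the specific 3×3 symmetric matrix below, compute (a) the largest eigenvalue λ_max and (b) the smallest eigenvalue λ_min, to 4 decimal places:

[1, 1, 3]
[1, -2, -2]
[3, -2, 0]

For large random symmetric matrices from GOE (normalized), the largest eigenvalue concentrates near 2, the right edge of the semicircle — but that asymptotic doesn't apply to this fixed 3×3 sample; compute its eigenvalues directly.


Since M is real symmetric, all three eigenvalues are real; they are the roots of det(λI − M) = λ³ − (tr M) λ² + s λ − det M, where s is the sum of the principal 2×2 minors.
tr M = 1 + (-2) + 0 = -1.
s = (1·(-2) − 1²) + (1·0 − 3²) + ((-2)·0 − (-2)²) = -3 + (-9) + (-4) = -16.
det M (expand along row 1) = 1·(-4) − 1·6 + 3·4 = 2.
Characteristic polynomial: λ³ + λ² − 16λ − 2 = 0.
Substitute λ = y + (tr M)/3 = y − 0.333333 to remove the quadratic term: y³ + p·y + q = 0 with p = s − (tr M)²/3 = -16.333333 and q = −2(tr M)³/27 + (tr M)·s/3 − det M = 3.407407.
Three real roots ⇒ use the trigonometric (Viète) form: r = 2√(−p/3) = 4.666667, φ = arccos(3q/(p·r)) = arccos(-0.134111) = 1.705312 rad.
y_k = r·cos(φ/3 − 2πk/3) for k = 0, 1, 2 gives y = 3.932801, 0.209177, -4.141978.
λ_k = y_k − 0.333333 gives λ = 3.5995, -0.1242, -4.4753 (check: the sum is -1.0000 = tr M).

Hence λ_max = 3.5995 and λ_min = -4.4753.


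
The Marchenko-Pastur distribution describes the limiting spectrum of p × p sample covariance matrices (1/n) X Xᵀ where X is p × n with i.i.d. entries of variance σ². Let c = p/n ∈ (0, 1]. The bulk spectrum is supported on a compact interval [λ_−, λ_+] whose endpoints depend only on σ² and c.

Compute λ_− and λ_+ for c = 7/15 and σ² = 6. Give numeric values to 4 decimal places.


c = 7/15 = 0.466667; √c = 0.683130.
λ_− = σ² (1 − √c)² = 6 · (1 − 0.683130)² = 6 · (0.316870)² = 0.602439.
λ_+ = σ² (1 + √c)² = 6 · (1 + 0.683130)² = 6 · (1.683130)² = 16.997561.

Rounded to 4 decimal places: λ_− ≈ 0.6024, λ_+ ≈ 16.9976.


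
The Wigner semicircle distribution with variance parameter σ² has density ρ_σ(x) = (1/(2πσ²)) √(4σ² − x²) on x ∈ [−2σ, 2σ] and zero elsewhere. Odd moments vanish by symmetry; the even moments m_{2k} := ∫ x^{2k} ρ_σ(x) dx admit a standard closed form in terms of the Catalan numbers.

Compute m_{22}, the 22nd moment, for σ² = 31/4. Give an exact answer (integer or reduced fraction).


By the scaled semicircle moment identity, m_{2k} = σ^{2k} · C_k with k = 11.
C_11 = (1/(k+1)) · C(2k, k) = (1/12) · C(22, 11) = (1/12) · 705432 = 58786.
σ^{2k} = (σ²)^k = (31/4)^11 = 25408476896404831/4194304.

Therefore m_{22} = σ^{22} · C_11 = (25408476896404831/4194304) · 58786 = 746831361416027197583/2097152.


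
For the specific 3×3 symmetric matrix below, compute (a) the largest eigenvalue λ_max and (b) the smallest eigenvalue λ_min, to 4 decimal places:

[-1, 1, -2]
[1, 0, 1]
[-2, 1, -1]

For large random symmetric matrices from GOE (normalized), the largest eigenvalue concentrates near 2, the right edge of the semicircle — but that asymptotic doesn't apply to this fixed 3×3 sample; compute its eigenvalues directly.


Since M is real symmetric, all three eigenvalues are real; they are the roots of det(λI − M) = λ³ − (tr M) λ² + s λ − det M, where s is the sum of the principal 2×2 minors.
tr M = -1 + 0 + (-1) = -2.
s = ((-1)·0 − 1²) + ((-1)·(-1) − (-2)²) + (0·(-1) − 1²) = -1 + (-3) + (-1) = -5.
det M (expand along row 1) = (-1)·(-1) − 1·1 + (-2)·1 = -2.
Characteristic polynomial: λ³ + 2λ² − 5λ + 2 = 0.
Substitute λ = y + (tr M)/3 = y − 0.666667 to remove the quadratic term: y³ + p·y + q = 0 with p = s − (tr M)²/3 = -6.333333 and q = −2(tr M)³/27 + (tr M)·s/3 − det M = 5.925926.
Three real roots ⇒ use the trigonometric (Viète) form: r = 2√(−p/3) = 2.905933, φ = arccos(3q/(p·r)) = arccos(-0.965961) = 2.879929 rad.
y_k = r·cos(φ/3 − 2πk/3) for k = 0, 1, 2 gives y = 1.666667, 1.228219, -2.894886.
λ_k = y_k − 0.666667 gives λ = 1.0000, 0.5616, -3.5616 (check: the sum is -2.0000 = tr M).

Hence λ_max = 1.0000 and λ_min = -3.5616.


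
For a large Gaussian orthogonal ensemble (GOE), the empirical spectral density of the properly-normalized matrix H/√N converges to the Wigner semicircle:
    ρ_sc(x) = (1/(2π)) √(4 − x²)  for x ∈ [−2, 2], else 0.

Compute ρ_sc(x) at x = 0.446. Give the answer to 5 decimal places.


ρ_sc(x) = (1/(2π)) √(4 − x²). With x = 0.446:
  4 − x² = 4 − (0.446)² = 4 − 0.198916 = 3.801084.
  √(4 − x²) = 1.949637.
  1/(2π) = 0.159155.
  ρ_sc(0.446) = 0.159155 · 1.949637 = 0.310294.

Rounded to 5 decimal places: ρ_sc(0.446) ≈ 0.31029.


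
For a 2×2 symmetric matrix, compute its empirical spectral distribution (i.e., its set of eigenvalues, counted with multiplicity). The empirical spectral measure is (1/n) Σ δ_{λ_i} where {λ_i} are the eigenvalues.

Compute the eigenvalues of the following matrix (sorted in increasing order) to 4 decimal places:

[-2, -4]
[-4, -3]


Since M is real symmetric, both eigenvalues are real; they are the roots of det(λI − M) = λ² − (tr M) λ + det M.
tr M = -2 + (-3) = -5.
det M = (-2)·(-3) − (-4)² = 6 − 16 = -10.
Characteristic polynomial: λ² + 5λ − 10 = 0.
Discriminant Δ = (tr M)² − 4·det M = 25 − (-40) = 65; √Δ = 8.062258.
λ = (tr M ± √Δ)/2 = (-5 ± 8.062258)/2, giving (tr M − √Δ)/2 = -6.5311 and (tr M + √Δ)/2 = 1.5311.

Eigenvalues sorted in increasing order: [-6.5311, 1.5311].


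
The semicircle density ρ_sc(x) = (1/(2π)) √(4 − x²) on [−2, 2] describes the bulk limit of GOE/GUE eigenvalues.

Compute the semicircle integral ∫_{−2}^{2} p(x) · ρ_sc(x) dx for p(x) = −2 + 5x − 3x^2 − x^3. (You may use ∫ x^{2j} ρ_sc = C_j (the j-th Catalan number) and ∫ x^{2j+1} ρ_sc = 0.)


Write p(x) = Σ a_i x^i, split into monomials and integrate each against ρ_sc separately.
Using ∫ x^{2j} ρ_sc = C_j = (1/(j+1)) C(2j, j) (Catalan numbers) and ∫ x^{2j+1} ρ_sc = 0 (odd monomials vanish by symmetry):
  i = 0 (even): a_0 · C_{0} = -2 · 1 = -2
  i = 1 (odd): ∫ x^1 ρ_sc = 0 (vanishes)
  i = 2 (even): a_2 · C_{1} = -3 · 1 = -3
  i = 3 (odd): ∫ x^3 ρ_sc = 0 (vanishes)

Summing the contributions: ∫_{−2}^{2} p(x) ρ_sc(x) dx = (-2) + (-3) = -5.


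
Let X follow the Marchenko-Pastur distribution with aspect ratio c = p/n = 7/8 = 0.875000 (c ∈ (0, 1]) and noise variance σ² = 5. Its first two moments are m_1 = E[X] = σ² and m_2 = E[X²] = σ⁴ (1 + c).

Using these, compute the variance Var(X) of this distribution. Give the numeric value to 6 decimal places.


m_1 = E[X] = σ² = 5, so m_1² = 25.
m_2 = E[X²] = σ⁴ (1 + c) = 25 · (1 + 0.875000) = 25 · 1.875000 = 46.875000.
(Note m_2 − m_1² simplifies to c · σ⁴ = 0.875000 · 25.)

Var(X) = m_2 − m_1² = 46.875000 − 25 = 21.875000.


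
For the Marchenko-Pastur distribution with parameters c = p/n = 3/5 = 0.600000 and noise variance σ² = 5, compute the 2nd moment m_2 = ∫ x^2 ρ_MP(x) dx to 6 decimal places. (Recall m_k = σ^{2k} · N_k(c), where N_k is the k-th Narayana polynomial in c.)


E[X²] = σ⁴ (1 + c) (second MP moment). With σ² = 5 (so σ⁴ = 25) and c = 3/5 = 0.600000: E[X²] = 25 · (1 + 0.600000) = 25 · 1.600000.

So E[X^2] = 40.000000.


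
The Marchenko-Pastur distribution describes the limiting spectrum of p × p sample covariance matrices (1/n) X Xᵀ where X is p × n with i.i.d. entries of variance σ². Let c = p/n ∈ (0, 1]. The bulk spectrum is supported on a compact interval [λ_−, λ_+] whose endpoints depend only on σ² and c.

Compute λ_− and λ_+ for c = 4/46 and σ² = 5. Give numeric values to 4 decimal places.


c = 4/46 = 0.086957; √c = 0.294884.
λ_− = σ² (1 − √c)² = 5 · (1 − 0.294884)² = 5 · (0.705116)² = 2.485943.
λ_+ = σ² (1 + √c)² = 5 · (1 + 0.294884)² = 5 · (1.294884)² = 8.383622.

Rounded to 4 decimal places: λ_− ≈ 2.4859, λ_+ ≈ 8.3836.


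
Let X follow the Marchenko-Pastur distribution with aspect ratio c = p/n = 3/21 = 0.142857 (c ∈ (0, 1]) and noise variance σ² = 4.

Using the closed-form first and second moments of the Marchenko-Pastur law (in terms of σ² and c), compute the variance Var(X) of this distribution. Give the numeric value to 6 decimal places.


Recall the MP moments m_1 = E[X] = σ² and m_2 = E[X²] = σ⁴ (1 + c).
m_1 = E[X] = σ² = 4, so m_1² = 16.
m_2 = E[X²] = σ⁴ (1 + c) = 16 · (1 + 0.142857) = 16 · 1.142857 = 18.285714.
(Note m_2 − m_1² simplifies to c · σ⁴ = 0.142857 · 16.)

Var(X) = m_2 − m_1² = 18.285714 − 16 = 2.285714.


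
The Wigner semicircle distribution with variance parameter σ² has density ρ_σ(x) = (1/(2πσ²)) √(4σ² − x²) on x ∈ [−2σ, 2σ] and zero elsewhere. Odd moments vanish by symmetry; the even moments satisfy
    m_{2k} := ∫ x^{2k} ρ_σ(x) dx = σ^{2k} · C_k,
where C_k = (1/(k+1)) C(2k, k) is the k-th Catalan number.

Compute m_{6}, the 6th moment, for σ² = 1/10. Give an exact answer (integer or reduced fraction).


By the scaled semicircle moment identity, m_{2k} = σ^{2k} · C_k with k = 3.
C_3 = (1/(k+1)) · C(2k, k) = (1/4) · C(6, 3) = (1/4) · 20 = 5.
σ^{2k} = (σ²)^k = (1/10)^3 = 1/1000.

Therefore m_{6} = σ^{6} · C_3 = (1/1000) · 5 = 1/200.


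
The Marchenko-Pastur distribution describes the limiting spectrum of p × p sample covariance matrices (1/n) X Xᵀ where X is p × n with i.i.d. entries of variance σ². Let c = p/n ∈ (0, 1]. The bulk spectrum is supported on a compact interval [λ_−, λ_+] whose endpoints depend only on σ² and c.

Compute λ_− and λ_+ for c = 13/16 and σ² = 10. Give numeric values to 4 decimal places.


c = 13/16 = 0.812500; √c = 0.901388.
λ_− = σ² (1 − √c)² = 10 · (1 − 0.901388)² = 10 · (0.098612)² = 0.097244.
λ_+ = σ² (1 + √c)² = 10 · (1 + 0.901388)² = 10 · (1.901388)² = 36.152756.

Rounded to 4 decimal places: λ_− ≈ 0.0972, λ_+ ≈ 36.1528.


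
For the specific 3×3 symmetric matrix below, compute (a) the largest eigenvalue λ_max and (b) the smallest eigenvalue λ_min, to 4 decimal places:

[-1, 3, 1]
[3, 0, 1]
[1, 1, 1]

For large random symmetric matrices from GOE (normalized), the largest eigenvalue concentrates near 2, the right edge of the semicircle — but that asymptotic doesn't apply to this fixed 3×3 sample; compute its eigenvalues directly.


Since M is real symmetric, all three eigenvalues are real; they are the roots of det(λI − M) = λ³ − (tr M) λ² + s λ − det M, where s is the sum of the principal 2×2 minors.
tr M = -1 + 0 + 1 = 0.
s = ((-1)·0 − 3²) + ((-1)·1 − 1²) + (0·1 − 1²) = -9 + (-2) + (-1) = -12.
det M (expand along row 1) = (-1)·(-1) − 3·2 + 1·3 = -2.
Characteristic polynomial: λ³ − 12λ + 2 = 0.
Substitute λ = y + (tr M)/3 = y + 0.000000 to remove the quadratic term: y³ + p·y + q = 0 with p = s − (tr M)²/3 = -12.000000 and q = −2(tr M)³/27 + (tr M)·s/3 − det M = 2.000000.
Three real roots ⇒ use the trigonometric (Viète) form: r = 2√(−p/3) = 4.000000, φ = arccos(3q/(p·r)) = arccos(-0.125000) = 1.696124 rad.
y_k = r·cos(φ/3 − 2πk/3) for k = 0, 1, 2 gives y = 3.377552, 0.167055, -3.544607.
λ_k = y_k + 0.000000 gives λ = 3.3776, 0.1671, -3.5446 (check: the sum is 0.0000 = tr M).

Hence λ_max = 3.3776 and λ_min = -3.5446.


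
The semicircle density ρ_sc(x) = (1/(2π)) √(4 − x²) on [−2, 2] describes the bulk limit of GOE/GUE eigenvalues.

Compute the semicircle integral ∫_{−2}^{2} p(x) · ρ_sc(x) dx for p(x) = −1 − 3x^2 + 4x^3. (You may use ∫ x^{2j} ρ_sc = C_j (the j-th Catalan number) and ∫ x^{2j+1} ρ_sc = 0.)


Write p(x) = Σ a_i x^i, split into monomials and integrate each against ρ_sc separately.
Using ∫ x^{2j} ρ_sc = C_j = (1/(j+1)) C(2j, j) (Catalan numbers) and ∫ x^{2j+1} ρ_sc = 0 (odd monomials vanish by symmetry):
  i = 0 (even): a_0 · C_{0} = -1 · 1 = -1
  i = 2 (even): a_2 · C_{1} = -3 · 1 = -3
  i = 3 (odd): ∫ x^3 ρ_sc = 0 (vanishes)

Summing the contributions: ∫_{−2}^{2} p(x) ρ_sc(x) dx = (-1) + (-3) = -4.


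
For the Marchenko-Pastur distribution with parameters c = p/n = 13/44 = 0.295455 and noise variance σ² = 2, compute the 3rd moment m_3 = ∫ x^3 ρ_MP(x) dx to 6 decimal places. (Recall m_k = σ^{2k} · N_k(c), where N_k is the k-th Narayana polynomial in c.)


E[X³] = σ⁶ (1 + 3c + c²) (third MP moment). With σ² = 2 (so σ⁶ = 8) and c = 13/44 = 0.295455: E[X³] = 8 · (1 + 3·0.295455 + (0.295455)²) = 8 · 1.973657.

So E[X^3] = 15.789256.


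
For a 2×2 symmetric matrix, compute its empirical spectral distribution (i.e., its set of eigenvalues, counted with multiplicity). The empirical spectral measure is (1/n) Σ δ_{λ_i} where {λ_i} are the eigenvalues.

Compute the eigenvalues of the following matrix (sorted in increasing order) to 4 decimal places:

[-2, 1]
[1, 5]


Since M is real symmetric, both eigenvalues are real; they are the roots of det(λI − M) = λ² − (tr M) λ + det M.
tr M = -2 + 5 = 3.
det M = (-2)·5 − 1² = -10 − 1 = -11.
Characteristic polynomial: λ² − 3λ − 11 = 0.
Discriminant Δ = (tr M)² − 4·det M = 9 − (-44) = 53; √Δ = 7.280110.
λ = (tr M ± √Δ)/2 = (3 ± 7.280110)/2, giving (tr M − √Δ)/2 = -2.1401 and (tr M + √Δ)/2 = 5.1401.

Eigenvalues sorted in increasing order: [-2.1401, 5.1401].


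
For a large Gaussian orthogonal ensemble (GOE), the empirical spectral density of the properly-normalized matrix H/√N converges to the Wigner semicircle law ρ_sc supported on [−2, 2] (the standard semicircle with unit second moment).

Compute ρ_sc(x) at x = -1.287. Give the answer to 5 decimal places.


ρ_sc(x) = (1/(2π)) √(4 − x²). With x = -1.287:
  4 − x² = 4 − (-1.287)² = 4 − 1.656369 = 2.343631.
  √(4 − x²) = 1.530892.
  1/(2π) = 0.159155.
  ρ_sc(-1.287) = 0.159155 · 1.530892 = 0.243649.

Rounded to 5 decimal places: ρ_sc(-1.287) ≈ 0.24365.


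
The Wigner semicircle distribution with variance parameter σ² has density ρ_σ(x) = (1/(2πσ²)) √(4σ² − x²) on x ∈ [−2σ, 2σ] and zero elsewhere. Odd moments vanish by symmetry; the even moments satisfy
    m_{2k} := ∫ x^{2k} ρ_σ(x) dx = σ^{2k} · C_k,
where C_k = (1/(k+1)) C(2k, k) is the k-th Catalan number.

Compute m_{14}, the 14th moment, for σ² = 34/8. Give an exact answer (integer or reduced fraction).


By the scaled semicircle moment identity, m_{2k} = σ^{2k} · C_k with k = 7.
C_7 = (1/(k+1)) · C(2k, k) = (1/8) · C(14, 7) = (1/8) · 3432 = 429.
σ^{2k} = (σ²)^k = (34/8)^7 = 410338673/16384.

Therefore m_{14} = σ^{14} · C_7 = (410338673/16384) · 429 = 176035290717/16384.


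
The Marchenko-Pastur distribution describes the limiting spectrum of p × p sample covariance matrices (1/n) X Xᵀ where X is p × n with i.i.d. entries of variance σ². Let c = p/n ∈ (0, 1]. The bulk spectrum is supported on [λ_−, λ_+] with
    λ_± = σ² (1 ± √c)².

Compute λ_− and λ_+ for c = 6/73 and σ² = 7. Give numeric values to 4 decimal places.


c = 6/73 = 0.082192; √c = 0.286691.
λ_− = σ² (1 − √c)² = 7 · (1 − 0.286691)² = 7 · (0.713309)² = 3.561667.
λ_+ = σ² (1 + √c)² = 7 · (1 + 0.286691)² = 7 · (1.286691)² = 11.589018.

Rounded to 4 decimal places: λ_− ≈ 3.5617, λ_+ ≈ 11.5890.


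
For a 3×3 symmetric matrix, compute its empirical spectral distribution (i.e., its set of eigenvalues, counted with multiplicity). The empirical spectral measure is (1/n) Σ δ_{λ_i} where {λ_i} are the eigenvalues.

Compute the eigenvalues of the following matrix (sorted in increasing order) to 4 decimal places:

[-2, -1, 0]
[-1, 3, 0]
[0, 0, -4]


Since M is real symmetric, all three eigenvalues are real; they are the roots of det(λI − M) = λ³ − (tr M) λ² + s λ − det M, where s is the sum of the principal 2×2 minors.
tr M = -2 + 3 + (-4) = -3.
s = ((-2)·3 − (-1)²) + ((-2)·(-4) − 0²) + (3·(-4) − 0²) = -7 + 8 + (-12) = -11.
det M (expand along row 1) = (-2)·(-12) − (-1)·4 + 0·0 = 28.
Characteristic polynomial: λ³ + 3λ² − 11λ − 28 = 0.
Substitute λ = y + (tr M)/3 = y − 1.000000 to remove the quadratic term: y³ + p·y + q = 0 with p = s − (tr M)²/3 = -14.000000 and q = −2(tr M)³/27 + (tr M)·s/3 − det M = -15.000000.
Three real roots ⇒ use the trigonometric (Viète) form: r = 2√(−p/3) = 4.320494, φ = arccos(3q/(p·r)) = arccos(0.743963) = 0.731815 rad.
y_k = r·cos(φ/3 − 2πk/3) for k = 0, 1, 2 gives y = 4.192582, -1.192582, -3.000000.
λ_k = y_k − 1.000000 gives λ = 3.1926, -2.1926, -4.0000 (check: the sum is -3.0000 = tr M).

Eigenvalues sorted in increasing order: [-4.0000, -2.1926, 3.1926].


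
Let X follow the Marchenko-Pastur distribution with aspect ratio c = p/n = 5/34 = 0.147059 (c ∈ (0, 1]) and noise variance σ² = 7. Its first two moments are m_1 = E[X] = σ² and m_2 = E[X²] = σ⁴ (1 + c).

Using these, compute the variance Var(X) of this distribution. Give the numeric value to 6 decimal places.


m_1 = E[X] = σ² = 7, so m_1² = 49.
m_2 = E[X²] = σ⁴ (1 + c) = 49 · (1 + 0.147059) = 49 · 1.147059 = 56.205882.
(Note m_2 − m_1² simplifies to c · σ⁴ = 0.147059 · 49.)

Var(X) = m_2 − m_1² = 56.205882 − 49 = 7.205882.


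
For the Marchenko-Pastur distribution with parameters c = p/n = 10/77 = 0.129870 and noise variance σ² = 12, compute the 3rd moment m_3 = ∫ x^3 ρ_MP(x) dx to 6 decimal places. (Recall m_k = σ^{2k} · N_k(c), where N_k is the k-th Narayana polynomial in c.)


E[X³] = σ⁶ (1 + 3c + c²) (third MP moment). With σ² = 12 (so σ⁶ = 1728) and c = 10/77 = 0.129870: E[X³] = 1728 · (1 + 3·0.129870 + (0.129870)²) = 1728 · 1.406477.

So E[X^3] = 2430.391634.


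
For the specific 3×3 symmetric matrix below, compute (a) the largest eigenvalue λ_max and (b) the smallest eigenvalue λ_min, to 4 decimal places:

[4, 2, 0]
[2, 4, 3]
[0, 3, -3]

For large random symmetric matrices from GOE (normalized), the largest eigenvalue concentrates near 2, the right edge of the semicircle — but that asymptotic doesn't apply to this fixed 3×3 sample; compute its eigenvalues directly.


Since M is real symmetric, all three eigenvalues are real; they are the roots of det(λI − M) = λ³ − (tr M) λ² + s λ − det M, where s is the sum of the principal 2×2 minors.
tr M = 4 + 4 + (-3) = 5.
s = (4·4 − 2²) + (4·(-3) − 0²) + (4·(-3) − 3²) = 12 + (-12) + (-21) = -21.
det M (expand along row 1) = 4·(-21) − 2·(-6) + 0·6 = -72.
Characteristic polynomial: λ³ − 5λ² − 21λ + 72 = 0.
Substitute λ = y + (tr M)/3 = y + 1.666667 to remove the quadratic term: y³ + p·y + q = 0 with p = s − (tr M)²/3 = -29.333333 and q = −2(tr M)³/27 + (tr M)·s/3 − det M = 27.740741.
Three real roots ⇒ use the trigonometric (Viète) form: r = 2√(−p/3) = 6.253888, φ = arccos(3q/(p·r)) = arccos(-0.453657) = 2.041661 rad.
y_k = r·cos(φ/3 − 2πk/3) for k = 0, 1, 2 gives y = 4.860674, 0.977553, -5.838228.
λ_k = y_k + 1.666667 gives λ = 6.5273, 2.6442, -4.1716 (check: the sum is 5.0000 = tr M).

Hence λ_max = 6.5273 and λ_min = -4.1716.


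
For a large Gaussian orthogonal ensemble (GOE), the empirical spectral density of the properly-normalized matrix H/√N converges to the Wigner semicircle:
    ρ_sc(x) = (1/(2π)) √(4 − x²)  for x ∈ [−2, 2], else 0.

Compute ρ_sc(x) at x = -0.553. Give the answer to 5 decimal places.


ρ_sc(x) = (1/(2π)) √(4 − x²). With x = -0.553:
  4 − x² = 4 − (-0.553)² = 4 − 0.305809 = 3.694191.
  √(4 − x²) = 1.922028.
  1/(2π) = 0.159155.
  ρ_sc(-0.553) = 0.159155 · 1.922028 = 0.305900.

Rounded to 5 decimal places: ρ_sc(-0.553) ≈ 0.30590.


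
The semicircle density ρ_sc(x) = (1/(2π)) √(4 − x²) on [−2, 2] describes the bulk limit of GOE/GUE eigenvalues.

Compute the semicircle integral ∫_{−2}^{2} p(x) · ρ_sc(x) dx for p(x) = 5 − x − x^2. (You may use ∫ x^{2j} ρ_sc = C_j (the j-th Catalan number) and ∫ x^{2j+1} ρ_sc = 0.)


Write p(x) = Σ a_i x^i, split into monomials and integrate each against ρ_sc separately.
Using ∫ x^{2j} ρ_sc = C_j = (1/(j+1)) C(2j, j) (Catalan numbers) and ∫ x^{2j+1} ρ_sc = 0 (odd monomials vanish by symmetry):
  i = 0 (even): a_0 · C_{0} = 5 · 1 = 5
  i = 1 (odd): ∫ x^1 ρ_sc = 0 (vanishes)
  i = 2 (even): a_2 · C_{1} = -1 · 1 = -1

Summing the contributions: ∫_{−2}^{2} p(x) ρ_sc(x) dx = 5 + (-1) = 4.


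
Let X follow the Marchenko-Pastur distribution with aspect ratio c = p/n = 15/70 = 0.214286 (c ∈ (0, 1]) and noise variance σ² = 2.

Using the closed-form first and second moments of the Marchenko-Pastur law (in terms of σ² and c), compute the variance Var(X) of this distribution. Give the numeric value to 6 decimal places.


Recall the MP moments m_1 = E[X] = σ² and m_2 = E[X²] = σ⁴ (1 + c).
m_1 = E[X] = σ² = 2, so m_1² = 4.
m_2 = E[X²] = σ⁴ (1 + c) = 4 · (1 + 0.214286) = 4 · 1.214286 = 4.857143.
(Note m_2 − m_1² simplifies to c · σ⁴ = 0.214286 · 4.)

Var(X) = m_2 − m_1² = 4.857143 − 4 = 0.857143.


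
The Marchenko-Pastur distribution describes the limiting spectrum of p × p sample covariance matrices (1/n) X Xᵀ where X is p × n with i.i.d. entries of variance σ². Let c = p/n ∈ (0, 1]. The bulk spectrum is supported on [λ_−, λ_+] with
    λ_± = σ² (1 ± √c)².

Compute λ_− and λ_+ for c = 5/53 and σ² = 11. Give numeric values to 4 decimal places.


c = 5/53 = 0.094340; √c = 0.307148.
λ_− = σ² (1 − √c)² = 11 · (1 − 0.307148)² = 11 · (0.692852)² = 5.280490.
λ_+ = σ² (1 + √c)² = 11 · (1 + 0.307148)² = 11 · (1.307148)² = 18.794982.

Rounded to 4 decimal places: λ_− ≈ 5.2805, λ_+ ≈ 18.7950.


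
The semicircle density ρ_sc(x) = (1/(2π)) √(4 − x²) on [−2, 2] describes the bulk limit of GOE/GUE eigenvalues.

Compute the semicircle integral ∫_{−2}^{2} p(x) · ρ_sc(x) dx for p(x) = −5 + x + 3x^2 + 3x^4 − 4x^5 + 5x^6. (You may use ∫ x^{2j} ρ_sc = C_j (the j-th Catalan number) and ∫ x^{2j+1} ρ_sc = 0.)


Write p(x) = Σ a_i x^i, split into monomials and integrate each against ρ_sc separately.
Using ∫ x^{2j} ρ_sc = C_j = (1/(j+1)) C(2j, j) (Catalan numbers) and ∫ x^{2j+1} ρ_sc = 0 (odd monomials vanish by symmetry):
  i = 0 (even): a_0 · C_{0} = -5 · 1 = -5
  i = 1 (odd): ∫ x^1 ρ_sc = 0 (vanishes)
  i = 2 (even): a_2 · C_{1} = 3 · 1 = 3
  i = 4 (even): a_4 · C_{2} = 3 · 2 = 6
  i = 5 (odd): ∫ x^5 ρ_sc = 0 (vanishes)
  i = 6 (even): a_6 · C_{3} = 5 · 5 = 25

Summing the contributions: ∫_{−2}^{2} p(x) ρ_sc(x) dx = (-5) + 3 + 6 + 25 = 29.


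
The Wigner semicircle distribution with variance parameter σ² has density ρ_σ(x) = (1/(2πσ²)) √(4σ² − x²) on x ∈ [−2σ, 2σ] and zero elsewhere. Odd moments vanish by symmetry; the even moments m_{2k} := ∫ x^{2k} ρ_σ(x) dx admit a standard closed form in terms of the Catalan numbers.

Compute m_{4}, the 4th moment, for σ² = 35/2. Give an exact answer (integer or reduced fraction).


By the scaled semicircle moment identity, m_{2k} = σ^{2k} · C_k with k = 2.
C_2 = (1/(k+1)) · C(2k, k) = (1/3) · C(4, 2) = (1/3) · 6 = 2.
σ^{2k} = (σ²)^k = (35/2)^2 = 1225/4.

Therefore m_{4} = σ^{4} · C_2 = (1225/4) · 2 = 1225/2.


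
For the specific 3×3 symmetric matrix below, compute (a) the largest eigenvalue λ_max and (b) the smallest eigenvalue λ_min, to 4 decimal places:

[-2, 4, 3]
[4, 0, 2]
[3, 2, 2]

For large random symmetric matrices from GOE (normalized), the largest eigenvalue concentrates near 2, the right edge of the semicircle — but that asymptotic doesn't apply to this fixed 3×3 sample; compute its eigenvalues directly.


Since M is real symmetric, all three eigenvalues are real; they are the roots of det(λI − M) = λ³ − (tr M) λ² + s λ − det M, where s is the sum of the principal 2×2 minors.
tr M = -2 + 0 + 2 = 0.
s = ((-2)·0 − 4²) + ((-2)·2 − 3²) + (0·2 − 2²) = -16 + (-13) + (-4) = -33.
det M (expand along row 1) = (-2)·(-4) − 4·2 + 3·8 = 24.
Characteristic polynomial: λ³ − 33λ − 24 = 0.
Substitute λ = y + (tr M)/3 = y + 0.000000 to remove the quadratic term: y³ + p·y + q = 0 with p = s − (tr M)²/3 = -33.000000 and q = −2(tr M)³/27 + (tr M)·s/3 − det M = -24.000000.
Three real roots ⇒ use the trigonometric (Viète) form: r = 2√(−p/3) = 6.633250, φ = arccos(3q/(p·r)) = arccos(0.328921) = 1.235635 rad.
y_k = r·cos(φ/3 − 2πk/3) for k = 0, 1, 2 gives y = 6.078514, -0.739529, -5.338985.
λ_k = y_k + 0.000000 gives λ = 6.0785, -0.7395, -5.3390 (check: the sum is 0.0000 = tr M).

Hence λ_max = 6.0785 and λ_min = -5.3390.


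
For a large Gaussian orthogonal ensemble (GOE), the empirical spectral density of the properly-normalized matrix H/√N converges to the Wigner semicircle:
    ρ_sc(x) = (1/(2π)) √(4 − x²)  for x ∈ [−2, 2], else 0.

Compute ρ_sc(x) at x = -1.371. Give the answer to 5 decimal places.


ρ_sc(x) = (1/(2π)) √(4 − x²). With x = -1.371:
  4 − x² = 4 − (-1.371)² = 4 − 1.879641 = 2.120359.
  √(4 − x²) = 1.456145.
  1/(2π) = 0.159155.
  ρ_sc(-1.371) = 0.159155 · 1.456145 = 0.231753.

Rounded to 5 decimal places: ρ_sc(-1.371) ≈ 0.23175.


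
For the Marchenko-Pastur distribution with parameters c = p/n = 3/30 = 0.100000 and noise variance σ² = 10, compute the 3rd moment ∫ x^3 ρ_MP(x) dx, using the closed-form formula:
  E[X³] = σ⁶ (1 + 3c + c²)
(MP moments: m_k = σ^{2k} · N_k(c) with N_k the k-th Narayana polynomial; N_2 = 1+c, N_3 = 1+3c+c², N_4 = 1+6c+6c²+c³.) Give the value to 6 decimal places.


E[X³] = σ⁶ (1 + 3c + c²) (third MP moment). With σ² = 10 (so σ⁶ = 1000) and c = 3/30 = 0.100000: E[X³] = 1000 · (1 + 3·0.100000 + (0.100000)²) = 1000 · 1.310000.

So E[X^3] = 1310.000000.


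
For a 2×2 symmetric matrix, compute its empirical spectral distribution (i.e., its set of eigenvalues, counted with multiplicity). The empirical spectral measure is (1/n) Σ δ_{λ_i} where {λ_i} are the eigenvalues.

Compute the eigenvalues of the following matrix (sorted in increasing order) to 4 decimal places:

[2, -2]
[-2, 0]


Since M is real symmetric, both eigenvalues are real; they are the roots of det(λI − M) = λ² − (tr M) λ + det M.
tr M = 2 + 0 = 2.
det M = 2·0 − (-2)² = 0 − 4 = -4.
Characteristic polynomial: λ² − 2λ − 4 = 0.
Discriminant Δ = (tr M)² − 4·det M = 4 − (-16) = 20; √Δ = 4.472136.
λ = (tr M ± √Δ)/2 = (2 ± 4.472136)/2, giving (tr M − √Δ)/2 = -1.2361 and (tr M + √Δ)/2 = 3.2361.

Eigenvalues sorted in increasing order: [-1.2361, 3.2361].


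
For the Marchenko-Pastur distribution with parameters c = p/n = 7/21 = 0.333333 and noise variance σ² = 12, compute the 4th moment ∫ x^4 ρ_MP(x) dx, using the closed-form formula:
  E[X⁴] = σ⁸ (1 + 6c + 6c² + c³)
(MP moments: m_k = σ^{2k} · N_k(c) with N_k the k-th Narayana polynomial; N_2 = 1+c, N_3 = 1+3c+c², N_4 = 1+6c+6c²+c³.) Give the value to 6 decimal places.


E[X⁴] = σ⁸ (1 + 6c + 6c² + c³) (fourth MP moment). With σ² = 12 (so σ⁸ = 20736) and c = 7/21 = 0.333333: E[X⁴] = 20736 · (1 + 6·0.333333 + 6·(0.333333)² + (0.333333)³) = 20736 · 3.703704.

So E[X^4] = 76800.000000.


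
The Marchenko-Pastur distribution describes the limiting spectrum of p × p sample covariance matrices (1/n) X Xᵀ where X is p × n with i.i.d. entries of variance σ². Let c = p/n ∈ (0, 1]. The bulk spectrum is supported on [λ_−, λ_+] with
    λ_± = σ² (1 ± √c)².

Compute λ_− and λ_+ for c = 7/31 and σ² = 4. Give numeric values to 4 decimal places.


c = 7/31 = 0.225806; √c = 0.475191.
λ_− = σ² (1 − √c)² = 4 · (1 − 0.475191)² = 4 · (0.524809)² = 1.101698.
λ_+ = σ² (1 + √c)² = 4 · (1 + 0.475191)² = 4 · (1.475191)² = 8.704754.

Rounded to 4 decimal places: λ_− ≈ 1.1017, λ_+ ≈ 8.7048.


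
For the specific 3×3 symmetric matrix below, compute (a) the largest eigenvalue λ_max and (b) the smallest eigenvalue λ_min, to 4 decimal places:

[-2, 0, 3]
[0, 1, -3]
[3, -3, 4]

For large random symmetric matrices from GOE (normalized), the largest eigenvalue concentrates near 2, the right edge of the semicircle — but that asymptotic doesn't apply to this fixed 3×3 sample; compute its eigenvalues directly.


Since M is real symmetric, all three eigenvalues are real; they are the roots of det(λI − M) = λ³ − (tr M) λ² + s λ − det M, where s is the sum of the principal 2×2 minors.
tr M = -2 + 1 + 4 = 3.
s = ((-2)·1 − 0²) + ((-2)·4 − 3²) + (1·4 − (-3)²) = -2 + (-17) + (-5) = -24.
det M (expand along row 1) = (-2)·(-5) − 0·9 + 3·(-3) = 1.
Characteristic polynomial: λ³ − 3λ² − 24λ − 1 = 0.
Substitute λ = y + (tr M)/3 = y + 1.000000 to remove the quadratic term: y³ + p·y + q = 0 with p = s − (tr M)²/3 = -27.000000 and q = −2(tr M)³/27 + (tr M)·s/3 − det M = -27.000000.
Three real roots ⇒ use the trigonometric (Viète) form: r = 2√(−p/3) = 6.000000, φ = arccos(3q/(p·r)) = arccos(0.500000) = 1.047198 rad.
y_k = r·cos(φ/3 − 2πk/3) for k = 0, 1, 2 gives y = 5.638156, -1.041889, -4.596267.
λ_k = y_k + 1.000000 gives λ = 6.6382, -0.0419, -3.5963 (check: the sum is 3.0000 = tr M).

Hence λ_max = 6.6382 and λ_min = -3.5963.


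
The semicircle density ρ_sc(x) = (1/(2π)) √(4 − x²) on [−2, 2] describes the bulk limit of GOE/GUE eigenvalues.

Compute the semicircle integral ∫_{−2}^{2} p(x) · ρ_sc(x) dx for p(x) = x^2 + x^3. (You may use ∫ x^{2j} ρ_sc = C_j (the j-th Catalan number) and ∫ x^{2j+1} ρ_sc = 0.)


Write p(x) = Σ a_i x^i, split into monomials and integrate each against ρ_sc separately.
Using ∫ x^{2j} ρ_sc = C_j = (1/(j+1)) C(2j, j) (Catalan numbers) and ∫ x^{2j+1} ρ_sc = 0 (odd monomials vanish by symmetry):
  i = 2 (even): a_2 · C_{1} = 1 · 1 = 1
  i = 3 (odd): ∫ x^3 ρ_sc = 0 (vanishes)

Summing the contributions: ∫_{−2}^{2} p(x) ρ_sc(x) dx = 1.


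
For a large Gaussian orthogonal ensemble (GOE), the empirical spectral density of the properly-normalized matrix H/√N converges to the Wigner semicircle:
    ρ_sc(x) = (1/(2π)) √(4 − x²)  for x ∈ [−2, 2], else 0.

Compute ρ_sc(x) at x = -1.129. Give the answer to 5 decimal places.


ρ_sc(x) = (1/(2π)) √(4 − x²). With x = -1.129:
  4 − x² = 4 − (-1.129)² = 4 − 1.274641 = 2.725359.
  √(4 − x²) = 1.650866.
  1/(2π) = 0.159155.
  ρ_sc(-1.129) = 0.159155 · 1.650866 = 0.262744.

Rounded to 5 decimal places: ρ_sc(-1.129) ≈ 0.26274.


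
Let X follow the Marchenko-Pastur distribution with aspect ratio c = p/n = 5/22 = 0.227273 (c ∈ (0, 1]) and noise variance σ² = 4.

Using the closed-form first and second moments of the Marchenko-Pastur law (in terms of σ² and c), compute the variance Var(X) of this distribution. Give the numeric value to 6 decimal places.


Recall the MP moments m_1 = E[X] = σ² and m_2 = E[X²] = σ⁴ (1 + c).
m_1 = E[X] = σ² = 4, so m_1² = 16.
m_2 = E[X²] = σ⁴ (1 + c) = 16 · (1 + 0.227273) = 16 · 1.227273 = 19.636364.
(Note m_2 − m_1² simplifies to c · σ⁴ = 0.227273 · 16.)

Var(X) = m_2 − m_1² = 19.636364 − 16 = 3.636364.


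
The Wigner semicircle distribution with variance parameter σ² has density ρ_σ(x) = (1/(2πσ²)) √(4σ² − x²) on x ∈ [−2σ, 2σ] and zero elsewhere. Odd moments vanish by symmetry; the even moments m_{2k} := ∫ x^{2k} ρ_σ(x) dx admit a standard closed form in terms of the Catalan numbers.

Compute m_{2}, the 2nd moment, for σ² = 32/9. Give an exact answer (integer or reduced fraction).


By the scaled semicircle moment identity, m_{2k} = σ^{2k} · C_k with k = 1.
C_1 = (1/(k+1)) · C(2k, k) = (1/2) · C(2, 1) = (1/2) · 2 = 1.
σ^{2k} = (σ²)^k = (32/9)^1 = 32/9.

Therefore m_{2} = σ^{2} · C_1 = (32/9) · 1 = 32/9.


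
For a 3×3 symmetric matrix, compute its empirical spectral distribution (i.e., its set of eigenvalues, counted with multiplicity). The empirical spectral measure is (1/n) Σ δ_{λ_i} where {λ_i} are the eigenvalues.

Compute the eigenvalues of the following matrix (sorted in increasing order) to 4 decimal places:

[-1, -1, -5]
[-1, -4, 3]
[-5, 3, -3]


Since M is real symmetric, all three eigenvalues are real; they are the roots of det(λI − M) = λ³ − (tr M) λ² + s λ − det M, where s is the sum of the principal 2×2 minors.
tr M = -1 + (-4) + (-3) = -8.
s = ((-1)·(-4) − (-1)²) + ((-1)·(-3) − (-5)²) + ((-4)·(-3) − 3²) = 3 + (-22) + 3 = -16.
det M (expand along row 1) = (-1)·3 − (-1)·18 + (-5)·(-23) = 130.
Characteristic polynomial: λ³ + 8λ² − 16λ − 130 = 0.
Substitute λ = y + (tr M)/3 = y − 2.666667 to remove the quadratic term: y³ + p·y + q = 0 with p = s − (tr M)²/3 = -37.333333 and q = −2(tr M)³/27 + (tr M)·s/3 − det M = -49.407407.
Three real roots ⇒ use the trigonometric (Viète) form: r = 2√(−p/3) = 7.055337, φ = arccos(3q/(p·r)) = arccos(0.562728) = 0.973114 rad.
y_k = r·cos(φ/3 − 2πk/3) for k = 0, 1, 2 gives y = 6.687410, -1.396337, -5.291073.
λ_k = y_k − 2.666667 gives λ = 4.0207, -4.0630, -7.9577 (check: the sum is -8.0000 = tr M).

Eigenvalues sorted in increasing order: [-7.9577, -4.0630, 4.0207].


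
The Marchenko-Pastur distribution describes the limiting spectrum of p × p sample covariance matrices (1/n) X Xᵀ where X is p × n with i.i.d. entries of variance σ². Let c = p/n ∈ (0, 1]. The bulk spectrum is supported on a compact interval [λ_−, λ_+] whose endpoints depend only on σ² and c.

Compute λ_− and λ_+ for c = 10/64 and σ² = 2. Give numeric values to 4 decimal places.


c = 10/64 = 0.156250; √c = 0.395285.
λ_− = σ² (1 − √c)² = 2 · (1 − 0.395285)² = 2 · (0.604715)² = 0.731361.
λ_+ = σ² (1 + √c)² = 2 · (1 + 0.395285)² = 2 · (1.395285)² = 3.893639.

Rounded to 4 decimal places: λ_− ≈ 0.7314, λ_+ ≈ 3.8936.


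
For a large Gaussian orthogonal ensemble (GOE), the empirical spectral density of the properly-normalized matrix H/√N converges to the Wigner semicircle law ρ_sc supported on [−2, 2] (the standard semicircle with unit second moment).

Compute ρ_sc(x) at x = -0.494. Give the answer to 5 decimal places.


ρ_sc(x) = (1/(2π)) √(4 − x²). With x = -0.494:
  4 − x² = 4 − (-0.494)² = 4 − 0.244036 = 3.755964.
  √(4 − x²) = 1.938031.
  1/(2π) = 0.159155.
  ρ_sc(-0.494) = 0.159155 · 1.938031 = 0.308447.

Rounded to 5 decimal places: ρ_sc(-0.494) ≈ 0.30845.


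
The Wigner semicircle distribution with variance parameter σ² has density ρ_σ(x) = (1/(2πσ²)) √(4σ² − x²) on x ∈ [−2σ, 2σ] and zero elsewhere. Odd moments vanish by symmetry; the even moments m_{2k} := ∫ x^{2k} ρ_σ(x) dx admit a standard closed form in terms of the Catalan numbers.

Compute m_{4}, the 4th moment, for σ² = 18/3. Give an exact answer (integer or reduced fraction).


By the scaled semicircle moment identity, m_{2k} = σ^{2k} · C_k with k = 2.
C_2 = (1/(k+1)) · C(2k, k) = (1/3) · C(4, 2) = (1/3) · 6 = 2.
σ^{2k} = (σ²)^k = (18/3)^2 = 36.

Therefore m_{4} = σ^{4} · C_2 = 36 · 2 = 72.


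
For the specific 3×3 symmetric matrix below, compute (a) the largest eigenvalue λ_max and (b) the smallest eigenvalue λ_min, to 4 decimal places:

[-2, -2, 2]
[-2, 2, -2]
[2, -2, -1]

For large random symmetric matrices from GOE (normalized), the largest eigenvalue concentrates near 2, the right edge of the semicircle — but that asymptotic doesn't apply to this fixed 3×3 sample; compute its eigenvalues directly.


Since M is real symmetric, all three eigenvalues are real; they are the roots of det(λI − M) = λ³ − (tr M) λ² + s λ − det M, where s is the sum of the principal 2×2 minors.
tr M = -2 + 2 + (-1) = -1.
s = ((-2)·2 − (-2)²) + ((-2)·(-1) − 2²) + (2·(-1) − (-2)²) = -8 + (-2) + (-6) = -16.
det M (expand along row 1) = (-2)·(-6) − (-2)·6 + 2·0 = 24.
Characteristic polynomial: λ³ + λ² − 16λ − 24 = 0.
Substitute λ = y + (tr M)/3 = y − 0.333333 to remove the quadratic term: y³ + p·y + q = 0 with p = s − (tr M)²/3 = -16.333333 and q = −2(tr M)³/27 + (tr M)·s/3 − det M = -18.592593.
Three real roots ⇒ use the trigonometric (Viète) form: r = 2√(−p/3) = 4.666667, φ = arccos(3q/(p·r)) = arccos(0.731778) = 0.749869 rad.
y_k = r·cos(φ/3 − 2πk/3) for k = 0, 1, 2 gives y = 4.521642, -1.261121, -3.260521.
λ_k = y_k − 0.333333 gives λ = 4.1883, -1.5945, -3.5939 (check: the sum is -1.0000 = tr M).

Hence λ_max = 4.1883 and λ_min = -3.5939.


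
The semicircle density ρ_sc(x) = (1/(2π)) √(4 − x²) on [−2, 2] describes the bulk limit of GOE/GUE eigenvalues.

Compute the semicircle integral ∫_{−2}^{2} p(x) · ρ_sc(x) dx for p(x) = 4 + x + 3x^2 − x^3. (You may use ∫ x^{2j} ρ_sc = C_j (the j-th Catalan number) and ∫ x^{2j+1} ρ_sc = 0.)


Write p(x) = Σ a_i x^i, split into monomials and integrate each against ρ_sc separately.
Using ∫ x^{2j} ρ_sc = C_j = (1/(j+1)) C(2j, j) (Catalan numbers) and ∫ x^{2j+1} ρ_sc = 0 (odd monomials vanish by symmetry):
  i = 0 (even): a_0 · C_{0} = 4 · 1 = 4
  i = 1 (odd): ∫ x^1 ρ_sc = 0 (vanishes)
  i = 2 (even): a_2 · C_{1} = 3 · 1 = 3
  i = 3 (odd): ∫ x^3 ρ_sc = 0 (vanishes)

Summing the contributions: ∫_{−2}^{2} p(x) ρ_sc(x) dx = 4 + 3 = 7.


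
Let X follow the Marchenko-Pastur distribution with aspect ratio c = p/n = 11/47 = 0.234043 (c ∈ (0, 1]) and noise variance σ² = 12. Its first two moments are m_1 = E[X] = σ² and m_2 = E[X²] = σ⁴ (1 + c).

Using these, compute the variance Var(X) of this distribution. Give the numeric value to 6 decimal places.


m_1 = E[X] = σ² = 12, so m_1² = 144.
m_2 = E[X²] = σ⁴ (1 + c) = 144 · (1 + 0.234043) = 144 · 1.234043 = 177.702128.
(Note m_2 − m_1² simplifies to c · σ⁴ = 0.234043 · 144.)

Var(X) = m_2 − m_1² = 177.702128 − 144 = 33.702128.


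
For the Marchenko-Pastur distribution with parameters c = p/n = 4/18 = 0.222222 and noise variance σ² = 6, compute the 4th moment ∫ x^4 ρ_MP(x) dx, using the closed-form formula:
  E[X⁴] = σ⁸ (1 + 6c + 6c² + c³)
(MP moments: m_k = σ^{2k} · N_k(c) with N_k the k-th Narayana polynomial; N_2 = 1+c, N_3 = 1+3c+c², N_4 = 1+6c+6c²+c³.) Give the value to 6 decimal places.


E[X⁴] = σ⁸ (1 + 6c + 6c² + c³) (fourth MP moment). With σ² = 6 (so σ⁸ = 1296) and c = 4/18 = 0.222222: E[X⁴] = 1296 · (1 + 6·0.222222 + 6·(0.222222)² + (0.222222)³) = 1296 · 2.640604.

So E[X^4] = 3422.222222.


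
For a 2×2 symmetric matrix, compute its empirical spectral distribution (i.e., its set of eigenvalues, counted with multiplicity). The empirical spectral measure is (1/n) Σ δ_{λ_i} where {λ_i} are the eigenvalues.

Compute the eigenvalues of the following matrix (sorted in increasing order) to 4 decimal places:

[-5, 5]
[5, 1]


Since M is real symmetric, both eigenvalues are real; they are the roots of det(λI − M) = λ² − (tr M) λ + det M.
tr M = -5 + 1 = -4.
det M = (-5)·1 − 5² = -5 − 25 = -30.
Characteristic polynomial: λ² + 4λ − 30 = 0.
Discriminant Δ = (tr M)² − 4·det M = 16 − (-120) = 136; √Δ = 11.661904.
λ = (tr M ± √Δ)/2 = (-4 ± 11.661904)/2, giving (tr M − √Δ)/2 = -7.8310 and (tr M + √Δ)/2 = 3.8310.

Eigenvalues sorted in increasing order: [-7.8310, 3.8310].
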